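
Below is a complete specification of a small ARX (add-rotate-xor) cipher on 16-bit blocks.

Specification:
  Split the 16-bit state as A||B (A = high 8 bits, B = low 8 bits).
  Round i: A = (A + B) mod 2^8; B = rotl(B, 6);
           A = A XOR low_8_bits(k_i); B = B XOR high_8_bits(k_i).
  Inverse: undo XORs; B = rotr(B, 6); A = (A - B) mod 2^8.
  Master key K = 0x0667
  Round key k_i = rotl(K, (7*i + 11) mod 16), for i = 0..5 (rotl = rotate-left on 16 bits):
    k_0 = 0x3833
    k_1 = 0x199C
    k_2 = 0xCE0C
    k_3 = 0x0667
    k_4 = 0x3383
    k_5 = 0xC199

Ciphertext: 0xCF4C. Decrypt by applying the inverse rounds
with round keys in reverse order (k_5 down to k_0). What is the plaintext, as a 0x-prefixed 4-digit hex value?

0x61D0

s_0 = ciphertext = 0xCF4C
s_1 = InvRound(s_0, k_5) = 0x2036
s_2 = InvRound(s_1, k_4) = 0x8F14
s_3 = InvRound(s_2, k_3) = 0xA048
s_4 = InvRound(s_3, k_2) = 0x921A
s_5 = InvRound(s_4, k_1) = 0x020C
s_6 = InvRound(s_5, k_0) = 0x61D0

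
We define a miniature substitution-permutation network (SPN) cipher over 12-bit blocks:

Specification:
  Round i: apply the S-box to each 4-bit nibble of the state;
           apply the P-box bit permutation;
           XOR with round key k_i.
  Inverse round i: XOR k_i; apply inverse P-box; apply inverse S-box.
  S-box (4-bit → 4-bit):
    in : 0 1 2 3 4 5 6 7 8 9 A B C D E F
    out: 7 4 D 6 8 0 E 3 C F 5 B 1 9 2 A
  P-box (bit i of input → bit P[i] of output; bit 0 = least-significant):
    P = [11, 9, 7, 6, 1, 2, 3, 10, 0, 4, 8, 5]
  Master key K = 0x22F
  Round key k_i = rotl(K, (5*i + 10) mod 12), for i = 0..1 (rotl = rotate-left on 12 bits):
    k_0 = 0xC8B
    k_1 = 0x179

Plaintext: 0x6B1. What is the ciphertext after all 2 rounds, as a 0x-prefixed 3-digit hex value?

s_0 = plaintext = 0x6B1
s_1 = Round(s_0, k_0) = 0x93D
s_2 = Round(s_1, k_1) = 0x804

0x804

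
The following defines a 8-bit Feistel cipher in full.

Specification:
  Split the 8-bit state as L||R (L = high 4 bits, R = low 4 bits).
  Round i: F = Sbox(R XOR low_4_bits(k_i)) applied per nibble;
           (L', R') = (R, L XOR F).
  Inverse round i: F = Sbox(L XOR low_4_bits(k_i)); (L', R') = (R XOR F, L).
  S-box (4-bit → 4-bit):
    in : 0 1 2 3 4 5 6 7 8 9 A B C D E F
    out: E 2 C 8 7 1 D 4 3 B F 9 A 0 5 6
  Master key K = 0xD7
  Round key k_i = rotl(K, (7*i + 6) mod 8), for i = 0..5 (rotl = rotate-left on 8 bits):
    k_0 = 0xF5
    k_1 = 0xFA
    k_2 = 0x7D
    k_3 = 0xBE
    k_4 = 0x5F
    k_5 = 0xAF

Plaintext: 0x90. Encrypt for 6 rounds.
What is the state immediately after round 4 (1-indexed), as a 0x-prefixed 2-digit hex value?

s_0 = plaintext = 0x90
s_1 = Round(s_0, k_0) = 0x08
s_2 = Round(s_1, k_1) = 0x8C
s_3 = Round(s_2, k_2) = 0xCA
s_4 = Round(s_3, k_3) = 0xAB
s_5 = Round(s_4, k_4) = 0xBD
s_6 = Round(s_5, k_5) = 0xD7

0xAB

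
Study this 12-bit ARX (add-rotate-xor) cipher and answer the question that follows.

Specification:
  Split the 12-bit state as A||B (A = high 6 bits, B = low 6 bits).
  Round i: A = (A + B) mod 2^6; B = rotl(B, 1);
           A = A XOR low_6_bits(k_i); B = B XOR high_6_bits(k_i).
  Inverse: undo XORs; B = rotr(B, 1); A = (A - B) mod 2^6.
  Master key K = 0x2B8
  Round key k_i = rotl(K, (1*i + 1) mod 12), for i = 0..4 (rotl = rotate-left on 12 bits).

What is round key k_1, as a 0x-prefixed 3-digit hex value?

0xAE0

K = 0x2B8
k_0 = rotl(K, (1*0+1) mod 12) = rotl(K, 1) = 0x570
k_1 = rotl(K, (1*1+1) mod 12) = rotl(K, 2) = 0xAE0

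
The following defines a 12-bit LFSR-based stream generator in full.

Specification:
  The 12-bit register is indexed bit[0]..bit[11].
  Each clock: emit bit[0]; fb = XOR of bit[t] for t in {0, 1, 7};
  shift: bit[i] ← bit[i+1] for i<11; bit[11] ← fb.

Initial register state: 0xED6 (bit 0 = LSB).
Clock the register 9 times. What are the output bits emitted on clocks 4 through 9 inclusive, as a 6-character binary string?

010110

reg_0 = 0xED6
clock 1: out=0, reg = 0x76B
clock 2: out=1, reg = 0x3B5
clock 3: out=1, reg = 0x1DA
clock 4: out=0, reg = 0x0ED
clock 5: out=1, reg = 0x076
clock 6: out=0, reg = 0x83B
clock 7: out=1, reg = 0x41D
clock 8: out=1, reg = 0xA0E
clock 9: out=0, reg = 0xD07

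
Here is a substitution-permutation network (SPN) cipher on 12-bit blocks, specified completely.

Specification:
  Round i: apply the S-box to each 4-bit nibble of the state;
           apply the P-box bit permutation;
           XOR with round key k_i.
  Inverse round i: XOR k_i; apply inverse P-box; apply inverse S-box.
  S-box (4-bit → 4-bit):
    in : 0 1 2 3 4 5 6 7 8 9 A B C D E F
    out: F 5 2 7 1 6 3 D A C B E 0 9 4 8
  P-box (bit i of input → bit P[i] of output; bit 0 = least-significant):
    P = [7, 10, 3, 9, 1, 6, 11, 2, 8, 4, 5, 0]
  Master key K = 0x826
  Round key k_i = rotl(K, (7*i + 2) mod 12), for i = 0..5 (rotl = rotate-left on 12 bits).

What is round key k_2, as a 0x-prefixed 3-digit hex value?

0x268

K = 0x826
k_0 = rotl(K, (7*0+2) mod 12) = rotl(K, 2) = 0x09A
k_1 = rotl(K, (7*1+2) mod 12) = rotl(K, 9) = 0xD04
k_2 = rotl(K, (7*2+2) mod 12) = rotl(K, 4) = 0x268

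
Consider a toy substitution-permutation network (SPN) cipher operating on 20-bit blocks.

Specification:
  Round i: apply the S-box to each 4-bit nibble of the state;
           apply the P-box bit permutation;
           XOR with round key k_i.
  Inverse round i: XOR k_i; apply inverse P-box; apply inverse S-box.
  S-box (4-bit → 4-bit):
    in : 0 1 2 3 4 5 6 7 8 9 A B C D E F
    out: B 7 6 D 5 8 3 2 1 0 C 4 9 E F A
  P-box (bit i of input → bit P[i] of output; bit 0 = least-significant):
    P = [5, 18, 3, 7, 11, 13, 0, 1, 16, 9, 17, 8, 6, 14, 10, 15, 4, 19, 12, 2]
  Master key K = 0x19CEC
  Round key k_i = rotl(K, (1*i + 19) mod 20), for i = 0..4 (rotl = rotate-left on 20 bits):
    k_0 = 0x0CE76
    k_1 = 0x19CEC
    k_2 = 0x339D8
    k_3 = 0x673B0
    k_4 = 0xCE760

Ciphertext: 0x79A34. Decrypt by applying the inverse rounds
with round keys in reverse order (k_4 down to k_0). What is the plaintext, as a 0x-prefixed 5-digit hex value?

0xBB19B

s_0 = ciphertext = 0x79A34
s_1 = InvRound(s_0, k_4) = 0xE1369
s_2 = InvRound(s_1, k_3) = 0x6692A
s_3 = InvRound(s_2, k_2) = 0x46850
s_4 = InvRound(s_3, k_1) = 0x3D87E
s_5 = InvRound(s_4, k_0) = 0xBB19B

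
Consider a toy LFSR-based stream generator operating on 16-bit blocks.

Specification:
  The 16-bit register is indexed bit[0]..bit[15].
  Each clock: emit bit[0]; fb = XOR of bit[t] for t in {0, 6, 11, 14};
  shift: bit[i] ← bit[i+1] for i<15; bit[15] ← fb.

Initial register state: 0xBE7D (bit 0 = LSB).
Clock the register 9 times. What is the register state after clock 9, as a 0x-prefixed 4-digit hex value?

reg_0 = 0xBE7D
clock 1: out=1, reg = 0xDF3E
clock 2: out=0, reg = 0x6F9F
clock 3: out=1, reg = 0xB7CF
clock 4: out=1, reg = 0x5BE7
clock 5: out=1, reg = 0x2DF3
clock 6: out=1, reg = 0x96F9
clock 7: out=1, reg = 0x4B7C
clock 8: out=0, reg = 0xA5BE
clock 9: out=0, reg = 0x52DF

0x52DF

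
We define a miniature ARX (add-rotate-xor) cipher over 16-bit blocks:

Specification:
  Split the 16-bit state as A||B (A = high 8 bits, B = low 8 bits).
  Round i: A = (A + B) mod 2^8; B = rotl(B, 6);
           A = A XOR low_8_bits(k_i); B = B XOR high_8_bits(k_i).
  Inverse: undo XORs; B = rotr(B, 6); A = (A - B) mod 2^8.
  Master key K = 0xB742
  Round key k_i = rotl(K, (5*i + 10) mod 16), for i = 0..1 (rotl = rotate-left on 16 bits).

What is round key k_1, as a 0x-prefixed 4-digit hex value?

K = 0xB742
k_0 = rotl(K, (5*0+10) mod 16) = rotl(K, 10) = 0x0ADD
k_1 = rotl(K, (5*1+10) mod 16) = rotl(K, 15) = 0x5BA1

0x5BA1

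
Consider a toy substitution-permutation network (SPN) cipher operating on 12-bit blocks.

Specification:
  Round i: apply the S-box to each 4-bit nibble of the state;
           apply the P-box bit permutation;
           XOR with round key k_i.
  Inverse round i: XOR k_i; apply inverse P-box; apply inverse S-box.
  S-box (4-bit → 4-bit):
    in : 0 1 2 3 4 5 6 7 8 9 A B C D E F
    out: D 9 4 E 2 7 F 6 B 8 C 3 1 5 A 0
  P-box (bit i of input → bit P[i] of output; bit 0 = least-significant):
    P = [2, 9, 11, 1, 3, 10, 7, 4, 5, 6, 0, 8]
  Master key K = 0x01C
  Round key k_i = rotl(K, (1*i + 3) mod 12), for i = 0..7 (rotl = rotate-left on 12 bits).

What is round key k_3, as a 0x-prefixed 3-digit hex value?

K = 0x01C
k_0 = rotl(K, (1*0+3) mod 12) = rotl(K, 3) = 0x0E0
k_1 = rotl(K, (1*1+3) mod 12) = rotl(K, 4) = 0x1C0
k_2 = rotl(K, (1*2+3) mod 12) = rotl(K, 5) = 0x380
k_3 = rotl(K, (1*3+3) mod 12) = rotl(K, 6) = 0x700

0x700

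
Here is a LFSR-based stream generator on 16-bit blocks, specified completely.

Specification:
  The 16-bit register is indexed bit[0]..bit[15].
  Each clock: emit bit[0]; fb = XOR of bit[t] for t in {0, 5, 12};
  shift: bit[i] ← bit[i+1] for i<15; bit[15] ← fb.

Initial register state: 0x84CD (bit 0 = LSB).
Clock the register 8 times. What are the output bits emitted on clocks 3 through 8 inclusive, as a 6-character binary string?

110011

reg_0 = 0x84CD
clock 1: out=1, reg = 0xC266
clock 2: out=0, reg = 0xE133
clock 3: out=1, reg = 0x7099
clock 4: out=1, reg = 0x384C
clock 5: out=0, reg = 0x9C26
clock 6: out=0, reg = 0x4E13
clock 7: out=1, reg = 0xA709
clock 8: out=1, reg = 0xD384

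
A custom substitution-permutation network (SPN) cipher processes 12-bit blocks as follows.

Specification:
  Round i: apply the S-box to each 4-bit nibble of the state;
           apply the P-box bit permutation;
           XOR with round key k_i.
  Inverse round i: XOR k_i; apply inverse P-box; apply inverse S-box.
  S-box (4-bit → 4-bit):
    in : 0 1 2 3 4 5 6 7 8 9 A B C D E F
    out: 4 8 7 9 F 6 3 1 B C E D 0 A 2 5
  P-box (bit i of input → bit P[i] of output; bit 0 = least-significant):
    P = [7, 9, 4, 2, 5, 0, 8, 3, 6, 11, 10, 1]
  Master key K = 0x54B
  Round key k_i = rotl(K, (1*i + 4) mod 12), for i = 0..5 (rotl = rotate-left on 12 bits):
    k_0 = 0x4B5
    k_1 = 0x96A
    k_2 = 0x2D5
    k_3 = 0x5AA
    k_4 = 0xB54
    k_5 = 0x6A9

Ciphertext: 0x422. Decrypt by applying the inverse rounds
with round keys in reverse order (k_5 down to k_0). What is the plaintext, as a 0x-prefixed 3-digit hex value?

0xF7C

s_0 = ciphertext = 0x422
s_1 = InvRound(s_0, k_5) = 0x1D6
s_2 = InvRound(s_1, k_4) = 0xDC6
s_3 = InvRound(s_2, k_3) = 0x631
s_4 = InvRound(s_3, k_2) = 0xF73
s_5 = InvRound(s_4, k_1) = 0x0D5
s_6 = InvRound(s_5, k_0) = 0xF7C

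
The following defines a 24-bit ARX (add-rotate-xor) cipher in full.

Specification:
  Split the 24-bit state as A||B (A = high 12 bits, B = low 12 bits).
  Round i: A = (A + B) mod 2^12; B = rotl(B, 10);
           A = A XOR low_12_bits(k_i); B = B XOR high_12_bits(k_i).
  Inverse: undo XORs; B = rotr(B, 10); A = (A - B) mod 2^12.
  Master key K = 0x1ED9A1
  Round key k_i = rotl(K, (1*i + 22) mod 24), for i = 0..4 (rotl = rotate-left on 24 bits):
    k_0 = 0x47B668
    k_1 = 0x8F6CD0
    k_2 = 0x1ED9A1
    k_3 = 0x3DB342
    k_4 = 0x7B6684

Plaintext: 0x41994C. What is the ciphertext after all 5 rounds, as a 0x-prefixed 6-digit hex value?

s_0 = plaintext = 0x41994C
s_1 = Round(s_0, k_0) = 0xB0D628
s_2 = Round(s_1, k_1) = 0xDE597C
s_3 = Round(s_2, k_2) = 0xEC03B2
s_4 = Round(s_3, k_3) = 0x130B37
s_5 = Round(s_4, k_4) = 0xAE397B

0xAE397B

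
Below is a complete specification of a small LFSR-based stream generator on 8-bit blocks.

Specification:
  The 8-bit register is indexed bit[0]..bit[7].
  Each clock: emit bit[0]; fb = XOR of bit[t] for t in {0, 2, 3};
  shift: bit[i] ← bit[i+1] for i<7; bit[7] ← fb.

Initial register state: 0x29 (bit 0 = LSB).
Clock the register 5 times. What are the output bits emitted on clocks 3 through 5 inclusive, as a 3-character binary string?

reg_0 = 0x29
clock 1: out=1, reg = 0x14
clock 2: out=0, reg = 0x8A
clock 3: out=0, reg = 0xC5
clock 4: out=1, reg = 0x62
clock 5: out=0, reg = 0x31

010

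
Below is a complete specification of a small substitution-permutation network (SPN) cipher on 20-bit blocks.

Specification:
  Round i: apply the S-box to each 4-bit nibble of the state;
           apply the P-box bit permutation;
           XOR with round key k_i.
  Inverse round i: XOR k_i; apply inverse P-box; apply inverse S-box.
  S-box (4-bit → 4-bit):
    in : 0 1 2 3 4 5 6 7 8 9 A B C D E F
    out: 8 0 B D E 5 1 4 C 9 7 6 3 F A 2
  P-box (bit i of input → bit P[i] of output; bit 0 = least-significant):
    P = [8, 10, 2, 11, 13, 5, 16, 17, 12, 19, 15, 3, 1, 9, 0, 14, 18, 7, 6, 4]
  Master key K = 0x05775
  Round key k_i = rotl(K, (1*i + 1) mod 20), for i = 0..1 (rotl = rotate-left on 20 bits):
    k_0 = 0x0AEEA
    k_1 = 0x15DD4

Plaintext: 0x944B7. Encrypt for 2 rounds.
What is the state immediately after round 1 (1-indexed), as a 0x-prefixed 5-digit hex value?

s_0 = plaintext = 0x944B7
s_1 = Round(s_0, k_0) = 0xD6CD7
s_2 = Round(s_1, k_1) = 0xE6D22

0xD6CD7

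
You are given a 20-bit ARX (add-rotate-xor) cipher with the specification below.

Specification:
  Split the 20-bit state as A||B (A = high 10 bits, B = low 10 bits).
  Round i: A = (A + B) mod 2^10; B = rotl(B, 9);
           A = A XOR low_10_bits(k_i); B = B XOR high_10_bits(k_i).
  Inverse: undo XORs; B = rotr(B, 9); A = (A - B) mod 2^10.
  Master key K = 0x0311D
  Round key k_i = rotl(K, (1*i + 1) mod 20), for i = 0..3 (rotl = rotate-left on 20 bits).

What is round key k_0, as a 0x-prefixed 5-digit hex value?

K = 0x0311D
k_0 = rotl(K, (1*0+1) mod 20) = rotl(K, 1) = 0x0623A

0x0623A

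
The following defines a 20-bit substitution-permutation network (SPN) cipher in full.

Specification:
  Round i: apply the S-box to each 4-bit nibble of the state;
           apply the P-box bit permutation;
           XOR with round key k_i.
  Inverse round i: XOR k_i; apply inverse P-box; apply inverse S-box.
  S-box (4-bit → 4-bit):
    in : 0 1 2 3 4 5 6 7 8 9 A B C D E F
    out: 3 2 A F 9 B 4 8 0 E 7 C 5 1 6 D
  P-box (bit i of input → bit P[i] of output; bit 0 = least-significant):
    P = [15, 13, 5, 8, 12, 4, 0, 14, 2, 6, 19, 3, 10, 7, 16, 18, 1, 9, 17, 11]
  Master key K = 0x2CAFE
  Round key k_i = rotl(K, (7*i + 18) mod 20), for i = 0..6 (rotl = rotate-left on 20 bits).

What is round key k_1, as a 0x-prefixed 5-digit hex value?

0x95FC5

K = 0x2CAFE
k_0 = rotl(K, (7*0+18) mod 20) = rotl(K, 18) = 0x8B2BF
k_1 = rotl(K, (7*1+18) mod 20) = rotl(K, 5) = 0x95FC5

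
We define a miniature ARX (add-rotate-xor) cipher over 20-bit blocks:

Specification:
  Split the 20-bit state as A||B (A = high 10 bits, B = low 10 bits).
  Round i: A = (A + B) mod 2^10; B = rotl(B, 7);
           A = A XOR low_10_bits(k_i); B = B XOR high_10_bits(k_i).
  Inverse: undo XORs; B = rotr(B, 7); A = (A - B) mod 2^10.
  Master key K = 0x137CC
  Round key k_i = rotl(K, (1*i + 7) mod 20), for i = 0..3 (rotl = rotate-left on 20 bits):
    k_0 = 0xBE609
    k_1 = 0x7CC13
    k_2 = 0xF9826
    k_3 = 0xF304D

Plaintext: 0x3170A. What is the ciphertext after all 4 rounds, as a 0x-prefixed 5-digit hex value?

s_0 = plaintext = 0x3170A
s_1 = Round(s_0, k_0) = 0x71B98
s_2 = Round(s_1, k_1) = 0x53580
s_3 = Round(s_2, k_2) = 0xBAFD6
s_4 = Round(s_3, k_3) = 0xA30B6

0xA30B6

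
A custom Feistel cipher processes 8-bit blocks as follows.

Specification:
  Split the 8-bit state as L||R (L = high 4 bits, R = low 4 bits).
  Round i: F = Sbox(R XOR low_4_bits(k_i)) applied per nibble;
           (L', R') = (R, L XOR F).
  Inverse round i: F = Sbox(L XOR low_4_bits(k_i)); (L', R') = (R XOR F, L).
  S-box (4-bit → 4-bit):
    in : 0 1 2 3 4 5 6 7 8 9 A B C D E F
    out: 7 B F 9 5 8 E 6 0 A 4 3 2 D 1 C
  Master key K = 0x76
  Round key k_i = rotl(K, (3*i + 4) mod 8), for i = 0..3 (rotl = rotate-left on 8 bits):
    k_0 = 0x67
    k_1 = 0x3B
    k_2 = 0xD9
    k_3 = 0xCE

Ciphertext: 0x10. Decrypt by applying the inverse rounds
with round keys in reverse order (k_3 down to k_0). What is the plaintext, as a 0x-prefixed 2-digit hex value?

0xC3

s_0 = ciphertext = 0x10
s_1 = InvRound(s_0, k_3) = 0xC1
s_2 = InvRound(s_1, k_2) = 0x9C
s_3 = InvRound(s_2, k_1) = 0x39
s_4 = InvRound(s_3, k_0) = 0xC3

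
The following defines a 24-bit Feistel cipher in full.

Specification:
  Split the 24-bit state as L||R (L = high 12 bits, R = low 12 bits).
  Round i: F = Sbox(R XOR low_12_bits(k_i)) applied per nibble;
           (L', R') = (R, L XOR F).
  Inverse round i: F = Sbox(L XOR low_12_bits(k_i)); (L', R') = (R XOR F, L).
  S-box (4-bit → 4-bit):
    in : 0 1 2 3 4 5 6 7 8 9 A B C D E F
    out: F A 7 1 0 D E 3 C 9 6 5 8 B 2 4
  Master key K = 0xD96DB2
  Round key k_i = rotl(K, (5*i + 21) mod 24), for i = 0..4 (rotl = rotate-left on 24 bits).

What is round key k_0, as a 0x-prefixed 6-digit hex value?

0x5B2DB6

K = 0xD96DB2
k_0 = rotl(K, (5*0+21) mod 24) = rotl(K, 21) = 0x5B2DB6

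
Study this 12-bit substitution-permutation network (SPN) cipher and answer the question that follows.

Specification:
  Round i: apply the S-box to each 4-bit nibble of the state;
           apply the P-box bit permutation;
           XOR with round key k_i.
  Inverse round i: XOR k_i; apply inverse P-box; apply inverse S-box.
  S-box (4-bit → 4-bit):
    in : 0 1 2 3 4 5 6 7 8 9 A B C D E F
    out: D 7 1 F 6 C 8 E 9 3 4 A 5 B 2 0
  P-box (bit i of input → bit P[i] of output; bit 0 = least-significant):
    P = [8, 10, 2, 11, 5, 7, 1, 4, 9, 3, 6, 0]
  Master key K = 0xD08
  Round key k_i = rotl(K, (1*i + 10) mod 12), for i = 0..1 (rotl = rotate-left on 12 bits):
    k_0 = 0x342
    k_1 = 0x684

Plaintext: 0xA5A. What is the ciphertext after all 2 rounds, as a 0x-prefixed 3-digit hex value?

s_0 = plaintext = 0xA5A
s_1 = Round(s_0, k_0) = 0x314
s_2 = Round(s_1, k_1) = 0x06B

0x06B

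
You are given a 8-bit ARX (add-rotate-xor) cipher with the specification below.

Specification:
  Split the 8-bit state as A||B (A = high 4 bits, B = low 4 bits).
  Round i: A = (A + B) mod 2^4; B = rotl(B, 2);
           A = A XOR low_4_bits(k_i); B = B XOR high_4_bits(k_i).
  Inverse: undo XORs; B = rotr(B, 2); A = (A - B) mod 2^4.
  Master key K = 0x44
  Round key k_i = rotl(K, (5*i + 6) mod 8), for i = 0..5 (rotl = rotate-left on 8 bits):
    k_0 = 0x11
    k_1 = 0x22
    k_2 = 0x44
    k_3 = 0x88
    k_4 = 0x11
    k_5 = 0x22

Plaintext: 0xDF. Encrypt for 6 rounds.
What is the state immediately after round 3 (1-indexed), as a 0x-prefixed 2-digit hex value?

0x62

s_0 = plaintext = 0xDF
s_1 = Round(s_0, k_0) = 0xDE
s_2 = Round(s_1, k_1) = 0x99
s_3 = Round(s_2, k_2) = 0x62
s_4 = Round(s_3, k_3) = 0x00
s_5 = Round(s_4, k_4) = 0x11
s_6 = Round(s_5, k_5) = 0x06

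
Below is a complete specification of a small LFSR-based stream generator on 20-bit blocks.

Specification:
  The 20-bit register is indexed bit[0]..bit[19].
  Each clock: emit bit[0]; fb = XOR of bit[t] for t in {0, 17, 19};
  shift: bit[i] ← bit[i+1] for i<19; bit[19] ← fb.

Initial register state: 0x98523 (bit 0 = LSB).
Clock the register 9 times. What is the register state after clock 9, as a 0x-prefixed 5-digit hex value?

0x494C2

reg_0 = 0x98523
clock 1: out=1, reg = 0x4C291
clock 2: out=1, reg = 0xA6148
clock 3: out=0, reg = 0x530A4
clock 4: out=0, reg = 0x29852
clock 5: out=0, reg = 0x94C29
clock 6: out=1, reg = 0x4A614
clock 7: out=0, reg = 0x2530A
clock 8: out=0, reg = 0x92985
clock 9: out=1, reg = 0x494C2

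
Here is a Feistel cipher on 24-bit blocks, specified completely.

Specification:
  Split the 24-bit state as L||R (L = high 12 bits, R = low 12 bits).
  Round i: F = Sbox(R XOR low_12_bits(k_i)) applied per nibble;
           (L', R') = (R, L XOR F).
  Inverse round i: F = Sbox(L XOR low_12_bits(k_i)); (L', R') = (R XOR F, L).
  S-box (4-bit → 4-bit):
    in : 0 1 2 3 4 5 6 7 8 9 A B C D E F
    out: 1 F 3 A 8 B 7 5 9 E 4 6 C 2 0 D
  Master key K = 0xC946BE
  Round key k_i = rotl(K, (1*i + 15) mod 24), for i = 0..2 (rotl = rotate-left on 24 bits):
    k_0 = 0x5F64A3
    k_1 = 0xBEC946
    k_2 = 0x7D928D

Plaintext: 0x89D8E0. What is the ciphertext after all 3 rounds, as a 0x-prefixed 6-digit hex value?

0xA5FD34

s_0 = plaintext = 0x89D8E0
s_1 = Round(s_0, k_0) = 0x8E0417
s_2 = Round(s_1, k_1) = 0x417A5F
s_3 = Round(s_2, k_2) = 0xA5FD34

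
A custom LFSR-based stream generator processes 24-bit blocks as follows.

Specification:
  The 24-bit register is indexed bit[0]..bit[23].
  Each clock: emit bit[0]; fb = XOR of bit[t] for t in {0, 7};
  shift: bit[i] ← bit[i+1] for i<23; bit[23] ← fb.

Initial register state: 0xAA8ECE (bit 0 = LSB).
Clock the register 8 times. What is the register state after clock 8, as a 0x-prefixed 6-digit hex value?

0xD3AA8E

reg_0 = 0xAA8ECE
clock 1: out=0, reg = 0xD54767
clock 2: out=1, reg = 0xEAA3B3
clock 3: out=1, reg = 0x7551D9
clock 4: out=1, reg = 0x3AA8EC
clock 5: out=0, reg = 0x9D5476
clock 6: out=0, reg = 0x4EAA3B
clock 7: out=1, reg = 0xA7551D
clock 8: out=1, reg = 0xD3AA8E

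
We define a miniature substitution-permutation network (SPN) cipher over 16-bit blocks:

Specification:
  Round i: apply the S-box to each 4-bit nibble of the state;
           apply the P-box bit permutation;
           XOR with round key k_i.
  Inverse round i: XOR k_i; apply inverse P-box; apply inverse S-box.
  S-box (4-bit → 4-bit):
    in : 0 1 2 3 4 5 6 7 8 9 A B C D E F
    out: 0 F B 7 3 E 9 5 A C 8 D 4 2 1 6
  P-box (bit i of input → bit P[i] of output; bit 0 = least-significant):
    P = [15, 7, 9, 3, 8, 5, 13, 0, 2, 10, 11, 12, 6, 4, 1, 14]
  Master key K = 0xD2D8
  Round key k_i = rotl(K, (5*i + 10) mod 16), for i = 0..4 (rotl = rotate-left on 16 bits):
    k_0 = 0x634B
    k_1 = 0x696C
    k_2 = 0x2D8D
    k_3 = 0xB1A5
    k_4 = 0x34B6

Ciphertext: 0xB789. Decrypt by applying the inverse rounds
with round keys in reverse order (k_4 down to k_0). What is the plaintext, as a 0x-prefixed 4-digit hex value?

s_0 = ciphertext = 0xB789
s_1 = InvRound(s_0, k_4) = 0xFE2B
s_2 = InvRound(s_1, k_3) = 0x93E5
s_3 = InvRound(s_2, k_2) = 0xE5FB
s_4 = InvRound(s_3, k_1) = 0xF3A4
s_5 = InvRound(s_4, k_0) = 0x7682

0x7682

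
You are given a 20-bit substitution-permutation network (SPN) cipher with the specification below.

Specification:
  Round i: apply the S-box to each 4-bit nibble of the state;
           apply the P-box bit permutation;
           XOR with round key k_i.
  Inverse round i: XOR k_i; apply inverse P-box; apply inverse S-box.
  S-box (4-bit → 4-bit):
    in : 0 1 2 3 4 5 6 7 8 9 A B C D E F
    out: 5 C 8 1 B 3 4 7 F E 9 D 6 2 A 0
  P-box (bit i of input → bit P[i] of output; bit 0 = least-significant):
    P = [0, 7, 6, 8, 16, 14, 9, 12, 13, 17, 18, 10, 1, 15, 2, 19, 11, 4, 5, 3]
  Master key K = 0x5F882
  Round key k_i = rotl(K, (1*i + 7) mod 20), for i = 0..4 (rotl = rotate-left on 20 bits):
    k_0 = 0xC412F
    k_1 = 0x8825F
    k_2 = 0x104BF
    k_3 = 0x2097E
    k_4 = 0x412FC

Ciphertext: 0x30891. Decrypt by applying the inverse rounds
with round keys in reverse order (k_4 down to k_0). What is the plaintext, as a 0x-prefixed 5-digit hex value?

s_0 = ciphertext = 0x30891
s_1 = InvRound(s_0, k_4) = 0xB6CB0
s_2 = InvRound(s_1, k_3) = 0x2BA59
s_3 = InvRound(s_2, k_2) = 0x074BC
s_4 = InvRound(s_3, k_1) = 0x64A97
s_5 = InvRound(s_4, k_0) = 0x82D6E

0x82D6E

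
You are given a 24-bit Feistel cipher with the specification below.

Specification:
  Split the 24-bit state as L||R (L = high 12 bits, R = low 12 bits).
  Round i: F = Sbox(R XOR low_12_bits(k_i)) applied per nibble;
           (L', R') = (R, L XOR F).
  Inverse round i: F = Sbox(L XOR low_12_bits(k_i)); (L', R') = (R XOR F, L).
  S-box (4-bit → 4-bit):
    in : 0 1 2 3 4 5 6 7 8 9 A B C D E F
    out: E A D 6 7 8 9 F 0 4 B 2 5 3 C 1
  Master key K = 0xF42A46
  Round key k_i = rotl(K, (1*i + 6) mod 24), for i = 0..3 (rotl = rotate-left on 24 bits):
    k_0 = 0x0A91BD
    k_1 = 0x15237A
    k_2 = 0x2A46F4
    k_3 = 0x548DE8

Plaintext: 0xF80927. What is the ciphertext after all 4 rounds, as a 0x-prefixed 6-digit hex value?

s_0 = plaintext = 0xF80927
s_1 = Round(s_0, k_0) = 0x927FCB
s_2 = Round(s_1, k_1) = 0xFCBC0D
s_3 = Round(s_2, k_2) = 0xC0D4DF
s_4 = Round(s_3, k_3) = 0x4DF862

0x4DF862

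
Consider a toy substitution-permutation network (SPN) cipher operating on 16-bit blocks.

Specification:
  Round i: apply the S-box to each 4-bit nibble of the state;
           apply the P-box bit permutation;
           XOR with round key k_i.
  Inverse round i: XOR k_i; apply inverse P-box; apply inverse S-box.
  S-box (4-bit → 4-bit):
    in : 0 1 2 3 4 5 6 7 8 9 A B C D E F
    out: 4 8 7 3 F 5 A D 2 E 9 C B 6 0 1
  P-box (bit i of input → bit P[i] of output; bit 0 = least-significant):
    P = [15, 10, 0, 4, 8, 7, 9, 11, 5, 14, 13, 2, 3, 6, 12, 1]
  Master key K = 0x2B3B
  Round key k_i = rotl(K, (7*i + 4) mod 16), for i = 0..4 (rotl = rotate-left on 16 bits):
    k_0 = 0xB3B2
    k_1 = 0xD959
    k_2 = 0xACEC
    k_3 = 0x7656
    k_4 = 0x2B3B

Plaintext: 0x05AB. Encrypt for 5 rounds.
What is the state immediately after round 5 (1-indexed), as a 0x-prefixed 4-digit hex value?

0xEAEE

s_0 = plaintext = 0x05AB
s_1 = Round(s_0, k_0) = 0x8A83
s_2 = Round(s_1, k_1) = 0x5DBD
s_3 = Round(s_2, k_2) = 0xD2E5
s_4 = Round(s_3, k_3) = 0x8637
s_5 = Round(s_4, k_4) = 0xEAEE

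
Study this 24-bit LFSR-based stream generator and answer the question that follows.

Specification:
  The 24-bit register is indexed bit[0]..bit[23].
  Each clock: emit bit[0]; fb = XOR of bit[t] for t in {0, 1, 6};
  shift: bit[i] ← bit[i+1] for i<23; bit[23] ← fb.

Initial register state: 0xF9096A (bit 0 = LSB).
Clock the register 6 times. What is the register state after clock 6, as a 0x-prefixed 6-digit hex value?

0xEBE425

reg_0 = 0xF9096A
clock 1: out=0, reg = 0x7C84B5
clock 2: out=1, reg = 0xBE425A
clock 3: out=0, reg = 0x5F212D
clock 4: out=1, reg = 0xAF9096
clock 5: out=0, reg = 0xD7C84B
clock 6: out=1, reg = 0xEBE425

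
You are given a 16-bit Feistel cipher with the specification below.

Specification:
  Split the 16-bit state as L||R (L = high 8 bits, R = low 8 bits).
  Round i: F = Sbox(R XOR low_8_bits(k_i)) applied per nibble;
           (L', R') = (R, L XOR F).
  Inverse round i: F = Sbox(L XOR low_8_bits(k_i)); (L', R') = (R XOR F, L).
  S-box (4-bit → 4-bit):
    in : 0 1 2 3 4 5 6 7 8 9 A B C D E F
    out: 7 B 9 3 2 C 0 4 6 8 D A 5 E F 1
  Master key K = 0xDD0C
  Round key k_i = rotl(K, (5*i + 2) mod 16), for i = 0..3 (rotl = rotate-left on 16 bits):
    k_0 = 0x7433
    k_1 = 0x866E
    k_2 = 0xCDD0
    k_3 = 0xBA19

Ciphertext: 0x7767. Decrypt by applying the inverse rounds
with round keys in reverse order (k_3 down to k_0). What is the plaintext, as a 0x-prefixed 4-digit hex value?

0xCCC9

s_0 = ciphertext = 0x7767
s_1 = InvRound(s_0, k_3) = 0x6877
s_2 = InvRound(s_1, k_2) = 0xD168
s_3 = InvRound(s_2, k_1) = 0xC9D1
s_4 = InvRound(s_3, k_0) = 0xCCC9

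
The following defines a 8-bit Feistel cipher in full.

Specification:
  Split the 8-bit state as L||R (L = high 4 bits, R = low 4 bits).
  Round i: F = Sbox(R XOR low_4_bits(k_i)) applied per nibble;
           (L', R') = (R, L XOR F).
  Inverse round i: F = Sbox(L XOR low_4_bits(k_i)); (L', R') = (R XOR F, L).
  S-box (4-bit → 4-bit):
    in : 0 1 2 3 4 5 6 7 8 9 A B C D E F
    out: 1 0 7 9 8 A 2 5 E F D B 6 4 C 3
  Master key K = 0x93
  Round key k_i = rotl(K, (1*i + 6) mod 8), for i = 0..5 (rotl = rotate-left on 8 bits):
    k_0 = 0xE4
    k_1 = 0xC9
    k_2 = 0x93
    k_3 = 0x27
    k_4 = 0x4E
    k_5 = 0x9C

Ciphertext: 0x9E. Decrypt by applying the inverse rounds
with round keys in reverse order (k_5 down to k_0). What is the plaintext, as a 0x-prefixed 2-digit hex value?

0x7D

s_0 = ciphertext = 0x9E
s_1 = InvRound(s_0, k_5) = 0x49
s_2 = InvRound(s_1, k_4) = 0x44
s_3 = InvRound(s_2, k_3) = 0xD4
s_4 = InvRound(s_3, k_2) = 0x8D
s_5 = InvRound(s_4, k_1) = 0xD8
s_6 = InvRound(s_5, k_0) = 0x7D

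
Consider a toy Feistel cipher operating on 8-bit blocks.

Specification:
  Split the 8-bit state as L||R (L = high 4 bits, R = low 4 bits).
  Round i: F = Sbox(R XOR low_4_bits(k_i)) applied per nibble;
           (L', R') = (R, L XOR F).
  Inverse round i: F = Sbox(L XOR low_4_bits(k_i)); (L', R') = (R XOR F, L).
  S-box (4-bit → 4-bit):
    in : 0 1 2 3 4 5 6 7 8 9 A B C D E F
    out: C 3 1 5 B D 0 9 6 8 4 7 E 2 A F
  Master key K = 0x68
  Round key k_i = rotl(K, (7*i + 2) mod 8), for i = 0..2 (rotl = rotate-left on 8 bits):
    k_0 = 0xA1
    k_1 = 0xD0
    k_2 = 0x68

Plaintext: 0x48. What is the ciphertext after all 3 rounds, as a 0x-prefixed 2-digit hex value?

0x66

s_0 = plaintext = 0x48
s_1 = Round(s_0, k_0) = 0x8C
s_2 = Round(s_1, k_1) = 0xC6
s_3 = Round(s_2, k_2) = 0x66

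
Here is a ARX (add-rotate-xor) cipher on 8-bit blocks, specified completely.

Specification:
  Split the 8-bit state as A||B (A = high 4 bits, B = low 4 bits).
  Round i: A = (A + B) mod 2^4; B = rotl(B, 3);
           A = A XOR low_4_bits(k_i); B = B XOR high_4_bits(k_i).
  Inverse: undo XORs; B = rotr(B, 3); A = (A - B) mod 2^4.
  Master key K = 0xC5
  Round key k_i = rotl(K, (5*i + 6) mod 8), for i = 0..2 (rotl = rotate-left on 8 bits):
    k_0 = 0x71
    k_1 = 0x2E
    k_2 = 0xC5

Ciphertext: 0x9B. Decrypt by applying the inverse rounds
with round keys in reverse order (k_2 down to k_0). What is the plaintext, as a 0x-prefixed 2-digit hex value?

0x9D

s_0 = ciphertext = 0x9B
s_1 = InvRound(s_0, k_2) = 0xEE
s_2 = InvRound(s_1, k_1) = 0x79
s_3 = InvRound(s_2, k_0) = 0x9D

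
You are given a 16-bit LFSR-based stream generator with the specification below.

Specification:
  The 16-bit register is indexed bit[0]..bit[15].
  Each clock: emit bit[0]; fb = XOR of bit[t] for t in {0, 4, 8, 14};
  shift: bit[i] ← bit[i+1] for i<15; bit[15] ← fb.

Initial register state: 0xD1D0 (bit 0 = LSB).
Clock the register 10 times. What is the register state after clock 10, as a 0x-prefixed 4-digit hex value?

0x94F4

reg_0 = 0xD1D0
clock 1: out=0, reg = 0xE8E8
clock 2: out=0, reg = 0xF474
clock 3: out=0, reg = 0x7A3A
clock 4: out=0, reg = 0x3D1D
clock 5: out=1, reg = 0x9E8E
clock 6: out=0, reg = 0x4F47
clock 7: out=1, reg = 0xA7A3
clock 8: out=1, reg = 0x53D1
clock 9: out=1, reg = 0x29E8
clock 10: out=0, reg = 0x94F4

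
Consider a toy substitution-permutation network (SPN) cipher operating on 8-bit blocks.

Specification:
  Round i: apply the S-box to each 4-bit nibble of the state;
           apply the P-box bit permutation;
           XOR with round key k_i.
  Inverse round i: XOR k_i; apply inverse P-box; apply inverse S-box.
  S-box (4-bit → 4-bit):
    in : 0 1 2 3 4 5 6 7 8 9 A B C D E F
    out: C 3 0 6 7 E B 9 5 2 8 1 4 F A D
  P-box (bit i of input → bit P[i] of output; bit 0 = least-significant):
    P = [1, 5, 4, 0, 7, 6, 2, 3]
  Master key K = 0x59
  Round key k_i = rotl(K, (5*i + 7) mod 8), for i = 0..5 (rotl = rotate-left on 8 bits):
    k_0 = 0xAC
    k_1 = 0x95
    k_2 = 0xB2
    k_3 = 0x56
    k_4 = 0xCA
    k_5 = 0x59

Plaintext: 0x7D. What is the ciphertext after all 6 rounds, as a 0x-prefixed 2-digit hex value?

0x11

s_0 = plaintext = 0x7D
s_1 = Round(s_0, k_0) = 0x17
s_2 = Round(s_1, k_1) = 0x56
s_3 = Round(s_2, k_2) = 0xDD
s_4 = Round(s_3, k_3) = 0xA9
s_5 = Round(s_4, k_4) = 0xE2
s_6 = Round(s_5, k_5) = 0x11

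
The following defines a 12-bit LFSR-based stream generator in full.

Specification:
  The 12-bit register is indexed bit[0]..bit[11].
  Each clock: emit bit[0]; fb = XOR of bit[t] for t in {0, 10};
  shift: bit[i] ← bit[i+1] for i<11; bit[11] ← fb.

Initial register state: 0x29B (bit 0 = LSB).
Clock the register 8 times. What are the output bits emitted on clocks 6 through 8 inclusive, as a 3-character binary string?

001

reg_0 = 0x29B
clock 1: out=1, reg = 0x94D
clock 2: out=1, reg = 0xCA6
clock 3: out=0, reg = 0xE53
clock 4: out=1, reg = 0x729
clock 5: out=1, reg = 0x394
clock 6: out=0, reg = 0x1CA
clock 7: out=0, reg = 0x0E5
clock 8: out=1, reg = 0x872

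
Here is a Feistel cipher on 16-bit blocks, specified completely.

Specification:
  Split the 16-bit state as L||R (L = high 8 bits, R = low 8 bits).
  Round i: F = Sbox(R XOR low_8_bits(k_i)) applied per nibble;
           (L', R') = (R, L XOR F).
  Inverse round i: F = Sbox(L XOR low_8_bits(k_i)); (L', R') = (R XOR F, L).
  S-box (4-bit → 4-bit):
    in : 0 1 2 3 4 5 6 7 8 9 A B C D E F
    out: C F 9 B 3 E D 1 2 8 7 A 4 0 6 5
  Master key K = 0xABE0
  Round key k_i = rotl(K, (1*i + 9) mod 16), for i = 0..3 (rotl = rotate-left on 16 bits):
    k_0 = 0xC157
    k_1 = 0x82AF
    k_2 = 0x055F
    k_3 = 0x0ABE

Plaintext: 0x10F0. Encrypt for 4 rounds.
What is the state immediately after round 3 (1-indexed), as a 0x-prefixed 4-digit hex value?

0xB609

s_0 = plaintext = 0x10F0
s_1 = Round(s_0, k_0) = 0xF061
s_2 = Round(s_1, k_1) = 0x61B6
s_3 = Round(s_2, k_2) = 0xB609
s_4 = Round(s_3, k_3) = 0x0917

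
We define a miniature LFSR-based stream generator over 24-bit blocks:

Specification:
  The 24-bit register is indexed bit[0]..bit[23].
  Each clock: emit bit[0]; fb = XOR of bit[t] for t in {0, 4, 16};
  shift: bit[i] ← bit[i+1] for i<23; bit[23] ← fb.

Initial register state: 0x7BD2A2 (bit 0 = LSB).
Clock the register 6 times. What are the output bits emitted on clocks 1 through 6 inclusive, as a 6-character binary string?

010001

reg_0 = 0x7BD2A2
clock 1: out=0, reg = 0xBDE951
clock 2: out=1, reg = 0xDEF4A8
clock 3: out=0, reg = 0x6F7A54
clock 4: out=0, reg = 0x37BD2A
clock 5: out=0, reg = 0x9BDE95
clock 6: out=1, reg = 0xCDEF4A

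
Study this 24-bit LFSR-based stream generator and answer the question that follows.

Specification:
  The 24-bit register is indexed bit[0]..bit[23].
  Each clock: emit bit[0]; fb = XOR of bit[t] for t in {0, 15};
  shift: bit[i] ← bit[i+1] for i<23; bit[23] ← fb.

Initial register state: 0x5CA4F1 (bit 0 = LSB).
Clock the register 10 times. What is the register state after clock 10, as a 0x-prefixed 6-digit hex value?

reg_0 = 0x5CA4F1
clock 1: out=1, reg = 0x2E5278
clock 2: out=0, reg = 0x17293C
clock 3: out=0, reg = 0x0B949E
clock 4: out=0, reg = 0x85CA4F
clock 5: out=1, reg = 0x42E527
clock 6: out=1, reg = 0x217293
clock 7: out=1, reg = 0x90B949
clock 8: out=1, reg = 0x485CA4
clock 9: out=0, reg = 0x242E52
clock 10: out=0, reg = 0x121729

0x121729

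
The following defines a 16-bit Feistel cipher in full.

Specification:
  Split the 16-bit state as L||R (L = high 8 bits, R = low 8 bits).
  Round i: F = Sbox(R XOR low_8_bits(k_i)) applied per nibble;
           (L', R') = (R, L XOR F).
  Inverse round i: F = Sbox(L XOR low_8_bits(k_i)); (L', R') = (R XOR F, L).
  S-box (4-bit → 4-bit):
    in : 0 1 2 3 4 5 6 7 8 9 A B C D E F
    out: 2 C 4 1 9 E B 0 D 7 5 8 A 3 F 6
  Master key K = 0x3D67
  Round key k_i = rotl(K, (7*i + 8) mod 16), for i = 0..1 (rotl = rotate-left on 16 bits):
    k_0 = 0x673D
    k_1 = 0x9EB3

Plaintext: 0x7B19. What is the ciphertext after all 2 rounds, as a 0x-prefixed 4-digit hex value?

s_0 = plaintext = 0x7B19
s_1 = Round(s_0, k_0) = 0x1932
s_2 = Round(s_1, k_1) = 0x32C5

0x32C5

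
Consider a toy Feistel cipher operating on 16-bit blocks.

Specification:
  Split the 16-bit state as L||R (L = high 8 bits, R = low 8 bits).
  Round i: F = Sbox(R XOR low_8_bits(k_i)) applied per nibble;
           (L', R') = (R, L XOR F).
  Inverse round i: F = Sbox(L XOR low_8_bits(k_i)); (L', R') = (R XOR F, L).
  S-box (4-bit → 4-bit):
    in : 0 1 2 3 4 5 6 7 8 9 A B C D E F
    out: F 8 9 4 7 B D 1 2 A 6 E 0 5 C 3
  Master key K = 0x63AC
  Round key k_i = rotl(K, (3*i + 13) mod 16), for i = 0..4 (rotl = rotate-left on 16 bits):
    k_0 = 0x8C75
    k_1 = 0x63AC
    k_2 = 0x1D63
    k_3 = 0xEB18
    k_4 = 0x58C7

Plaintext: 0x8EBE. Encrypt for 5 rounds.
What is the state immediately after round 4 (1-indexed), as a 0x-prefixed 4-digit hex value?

0xF5EB

s_0 = plaintext = 0x8EBE
s_1 = Round(s_0, k_0) = 0xBE80
s_2 = Round(s_1, k_1) = 0x802E
s_3 = Round(s_2, k_2) = 0x2EF5
s_4 = Round(s_3, k_3) = 0xF5EB
s_5 = Round(s_4, k_4) = 0xEB65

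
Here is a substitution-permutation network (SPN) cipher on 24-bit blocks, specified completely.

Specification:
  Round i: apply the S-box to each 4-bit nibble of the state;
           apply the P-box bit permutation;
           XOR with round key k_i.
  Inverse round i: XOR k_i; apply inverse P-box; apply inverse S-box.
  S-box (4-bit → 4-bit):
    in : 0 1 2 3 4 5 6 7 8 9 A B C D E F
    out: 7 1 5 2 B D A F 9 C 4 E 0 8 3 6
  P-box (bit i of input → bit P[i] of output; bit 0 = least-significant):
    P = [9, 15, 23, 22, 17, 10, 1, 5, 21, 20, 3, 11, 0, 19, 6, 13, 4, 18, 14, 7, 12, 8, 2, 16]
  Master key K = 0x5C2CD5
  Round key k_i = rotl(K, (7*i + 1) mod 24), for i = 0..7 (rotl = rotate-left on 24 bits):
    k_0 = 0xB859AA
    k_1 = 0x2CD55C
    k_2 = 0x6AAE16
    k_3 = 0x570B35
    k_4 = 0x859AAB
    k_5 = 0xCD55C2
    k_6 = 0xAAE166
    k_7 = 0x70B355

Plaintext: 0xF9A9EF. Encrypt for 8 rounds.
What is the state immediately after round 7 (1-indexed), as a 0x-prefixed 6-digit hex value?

s_0 = plaintext = 0xF9A9EF
s_1 = Round(s_0, k_0) = 0x3A9466
s_2 = Round(s_1, k_1) = 0x5C383C
s_3 = Round(s_2, k_2) = 0x43B212
s_4 = Round(s_3, k_3) = 0xF8387D
s_5 = Round(s_4, k_4) = 0xEF971D
s_6 = Round(s_5, k_5) = 0xBB2C8A
s_7 = Round(s_6, k_6) = 0x2DA083
s_8 = Round(s_7, k_7) = 0x4223B9

0x2DA083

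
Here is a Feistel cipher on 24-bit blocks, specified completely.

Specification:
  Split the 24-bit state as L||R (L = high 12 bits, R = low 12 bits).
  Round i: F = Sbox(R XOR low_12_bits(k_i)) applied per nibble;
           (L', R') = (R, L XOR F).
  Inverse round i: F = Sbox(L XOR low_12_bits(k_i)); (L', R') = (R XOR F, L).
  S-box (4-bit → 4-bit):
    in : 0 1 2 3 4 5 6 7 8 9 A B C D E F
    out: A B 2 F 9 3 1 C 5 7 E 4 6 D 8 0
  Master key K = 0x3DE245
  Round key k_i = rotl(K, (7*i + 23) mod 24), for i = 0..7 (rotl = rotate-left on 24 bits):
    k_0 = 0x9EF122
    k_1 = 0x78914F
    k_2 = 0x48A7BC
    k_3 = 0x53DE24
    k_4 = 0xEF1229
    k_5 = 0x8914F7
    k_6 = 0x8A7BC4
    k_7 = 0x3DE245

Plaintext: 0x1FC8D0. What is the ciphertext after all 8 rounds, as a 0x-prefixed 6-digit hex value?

s_0 = plaintext = 0x1FC8D0
s_1 = Round(s_0, k_0) = 0x8D06FE
s_2 = Round(s_1, k_1) = 0x6FE49B
s_3 = Round(s_2, k_2) = 0x49B9D2
s_4 = Round(s_3, k_3) = 0x9D289A
s_5 = Round(s_4, k_4) = 0x89A79D
s_6 = Round(s_5, k_5) = 0x79D784
s_7 = Round(s_6, k_6) = 0x784107
s_8 = Round(s_7, k_7) = 0x107816

0x107816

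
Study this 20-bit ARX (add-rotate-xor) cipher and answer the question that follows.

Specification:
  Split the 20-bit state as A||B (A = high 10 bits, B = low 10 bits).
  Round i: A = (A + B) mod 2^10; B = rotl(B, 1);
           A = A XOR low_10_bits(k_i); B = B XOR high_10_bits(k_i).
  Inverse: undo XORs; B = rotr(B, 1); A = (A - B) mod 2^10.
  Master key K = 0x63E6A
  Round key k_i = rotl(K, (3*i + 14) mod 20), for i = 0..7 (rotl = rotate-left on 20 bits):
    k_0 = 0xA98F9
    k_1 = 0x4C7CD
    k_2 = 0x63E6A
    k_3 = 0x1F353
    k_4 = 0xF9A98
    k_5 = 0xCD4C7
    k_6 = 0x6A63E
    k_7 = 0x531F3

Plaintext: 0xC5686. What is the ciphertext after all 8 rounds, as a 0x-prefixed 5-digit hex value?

0xBB275

s_0 = plaintext = 0xC5686
s_1 = Round(s_0, k_0) = 0x58BAB
s_2 = Round(s_1, k_1) = 0xB0266
s_3 = Round(s_2, k_2) = 0xD3142
s_4 = Round(s_3, k_3) = 0xF76F8
s_5 = Round(s_4, k_4) = 0x13617
s_6 = Round(s_5, k_5) = 0xA8F1A
s_7 = Round(s_6, k_6) = 0xE0F9C
s_8 = Round(s_7, k_7) = 0xBB275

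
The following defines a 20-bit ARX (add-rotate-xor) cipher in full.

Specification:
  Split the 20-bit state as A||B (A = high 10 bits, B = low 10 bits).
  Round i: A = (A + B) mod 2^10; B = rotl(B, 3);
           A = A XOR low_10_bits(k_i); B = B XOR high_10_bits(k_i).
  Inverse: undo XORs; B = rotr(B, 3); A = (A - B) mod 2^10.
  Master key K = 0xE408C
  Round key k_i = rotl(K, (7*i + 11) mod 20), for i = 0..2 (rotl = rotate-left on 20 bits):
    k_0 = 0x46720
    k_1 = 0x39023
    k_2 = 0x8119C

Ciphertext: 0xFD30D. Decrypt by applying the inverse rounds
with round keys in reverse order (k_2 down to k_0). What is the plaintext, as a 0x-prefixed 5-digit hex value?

0xE28F2

s_0 = ciphertext = 0xFD30D
s_1 = InvRound(s_0, k_2) = 0x71CA1
s_2 = InvRound(s_1, k_1) = 0xD7288
s_3 = InvRound(s_2, k_0) = 0xE28F2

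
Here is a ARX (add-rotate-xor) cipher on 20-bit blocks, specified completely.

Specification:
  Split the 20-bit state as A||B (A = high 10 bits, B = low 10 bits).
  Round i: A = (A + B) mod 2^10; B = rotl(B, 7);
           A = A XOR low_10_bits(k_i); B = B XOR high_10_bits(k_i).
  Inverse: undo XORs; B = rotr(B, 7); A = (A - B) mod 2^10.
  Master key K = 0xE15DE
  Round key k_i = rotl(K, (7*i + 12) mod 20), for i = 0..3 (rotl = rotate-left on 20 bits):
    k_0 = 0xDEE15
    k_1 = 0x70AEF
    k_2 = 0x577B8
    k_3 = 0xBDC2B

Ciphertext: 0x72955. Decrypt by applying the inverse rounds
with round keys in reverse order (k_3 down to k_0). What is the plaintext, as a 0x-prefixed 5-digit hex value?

0x6F367

s_0 = ciphertext = 0x72955
s_1 = InvRound(s_0, k_3) = 0x32917
s_2 = InvRound(s_1, k_2) = 0x48A50
s_3 = InvRound(s_2, k_1) = 0xCD897
s_4 = InvRound(s_3, k_0) = 0x6F367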